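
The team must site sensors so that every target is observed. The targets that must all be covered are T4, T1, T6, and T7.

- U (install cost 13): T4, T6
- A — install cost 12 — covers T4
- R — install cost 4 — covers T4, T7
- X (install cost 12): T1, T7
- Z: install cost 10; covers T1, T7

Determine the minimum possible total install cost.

23

This is a weighted set-cover instance.
The greedy cost-per-new-target heuristic would pick R, Z, and U for 27, but a cheaper cover exists.
Choose U and Z: together they cover T4, T1, T6, T7 — every target.
Total install cost: 13 + 10 = 23.
No cover costs less than 23.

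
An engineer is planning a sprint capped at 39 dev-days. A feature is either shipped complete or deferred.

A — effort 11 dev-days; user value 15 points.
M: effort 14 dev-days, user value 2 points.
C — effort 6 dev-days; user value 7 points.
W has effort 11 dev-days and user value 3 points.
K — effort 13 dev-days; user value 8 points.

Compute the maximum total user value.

A + W + K: effort 11 + 11 + 13 = 35 ≤ 39, user value 15 + 3 + 8 = 26.
A + C + K: effort 11 + 6 + 13 = 30 ≤ 39, user value 15 + 7 + 8 = 30.
A + C + W: effort 11 + 6 + 11 = 28 ≤ 39, user value 15 + 7 + 3 = 25.
Best is A, C, and K with total user value 30.

30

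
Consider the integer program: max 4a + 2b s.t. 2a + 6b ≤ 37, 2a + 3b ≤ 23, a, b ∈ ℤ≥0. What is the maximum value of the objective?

44

(a,b)=(11,0) is feasible, giving 44.
(a,b)=(10,1) is feasible, giving 42.
No feasible integer point exceeds 44.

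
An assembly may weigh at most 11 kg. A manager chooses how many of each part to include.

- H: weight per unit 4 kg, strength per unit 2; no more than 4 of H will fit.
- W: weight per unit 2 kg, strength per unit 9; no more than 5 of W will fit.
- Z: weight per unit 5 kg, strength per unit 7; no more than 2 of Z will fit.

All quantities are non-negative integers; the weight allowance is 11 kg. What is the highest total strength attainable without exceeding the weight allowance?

This is a bounded integer knapsack.
Take 5×W: weight 10 ≤ 11, strength 5·9 = 45.
W has the best ratio (9/2) and is taken to its limit of 5; remaining capacity is filled optimally with the others.

45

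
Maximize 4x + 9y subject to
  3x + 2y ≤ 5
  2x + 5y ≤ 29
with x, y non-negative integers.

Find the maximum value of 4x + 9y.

18

The continuous relaxation peaks at (0, 2.5) with value 22.50; rounding to a feasible lattice point costs some objective.
(x,y)=(0,2) is feasible, giving 18.
(x,y)=(1,1) is feasible, giving 13.
The best lattice point is (0,2), giving 18.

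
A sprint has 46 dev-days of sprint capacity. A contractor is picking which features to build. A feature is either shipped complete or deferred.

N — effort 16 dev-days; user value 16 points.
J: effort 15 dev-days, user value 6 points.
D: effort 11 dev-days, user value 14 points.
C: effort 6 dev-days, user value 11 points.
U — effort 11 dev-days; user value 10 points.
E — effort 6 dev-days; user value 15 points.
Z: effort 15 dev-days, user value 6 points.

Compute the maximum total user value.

Allowing fractional choices, the relaxed optimum would be about 62.4, but features are indivisible.
N + D + U + E: effort 16 + 11 + 11 + 6 = 44 ≤ 46, user value 16 + 14 + 10 + 15 = 55.
N + D + C + E: effort 16 + 11 + 6 + 6 = 39 ≤ 46, user value 16 + 14 + 11 + 15 = 56.
N + C + U + E: effort 16 + 6 + 11 + 6 = 39 ≤ 46, user value 16 + 11 + 10 + 15 = 52.
Best is N, D, C, and E with total user value 56.

56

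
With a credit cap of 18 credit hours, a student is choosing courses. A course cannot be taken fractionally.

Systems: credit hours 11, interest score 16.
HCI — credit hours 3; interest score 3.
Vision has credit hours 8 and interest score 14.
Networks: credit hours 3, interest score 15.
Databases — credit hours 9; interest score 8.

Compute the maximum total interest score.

34

Allowing fractional choices, the relaxed optimum would be about 39.2, but courses are indivisible.
Systems + HCI + Networks: credit hours 11 + 3 + 3 = 17 ≤ 18, interest score 16 + 3 + 15 = 34.
Systems + Networks: credit hours 11 + 3 = 14 ≤ 18, interest score 16 + 15 = 31.
HCI + Vision + Networks: credit hours 3 + 8 + 3 = 14 ≤ 18, interest score 3 + 14 + 15 = 32.
Best is Systems, HCI, and Networks with total interest score 34.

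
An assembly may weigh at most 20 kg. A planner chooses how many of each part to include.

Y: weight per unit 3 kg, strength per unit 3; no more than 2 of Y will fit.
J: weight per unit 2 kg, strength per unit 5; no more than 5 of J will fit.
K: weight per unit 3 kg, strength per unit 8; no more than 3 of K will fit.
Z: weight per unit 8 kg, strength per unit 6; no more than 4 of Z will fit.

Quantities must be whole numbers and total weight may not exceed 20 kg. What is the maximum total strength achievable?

49

Take 5×J and 3×K: weight 19 ≤ 20, strength 5·5 + 3·8 = 49.
K has the best ratio (8/3) and is taken to its limit of 3; remaining capacity is filled optimally with the others.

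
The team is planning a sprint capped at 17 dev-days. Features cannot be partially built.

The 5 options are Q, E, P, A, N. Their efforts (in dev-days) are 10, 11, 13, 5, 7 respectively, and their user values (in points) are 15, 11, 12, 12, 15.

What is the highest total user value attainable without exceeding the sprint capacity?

30

This is an integer program with binary decision variables.
Q + A: effort 10 + 5 = 15 ≤ 17, user value 15 + 12 = 27.
Q + N: effort 10 + 7 = 17 ≤ 17, user value 15 + 15 = 30.
A + N: effort 5 + 7 = 12 ≤ 17, user value 12 + 15 = 27.
Best is Q and N with total user value 30.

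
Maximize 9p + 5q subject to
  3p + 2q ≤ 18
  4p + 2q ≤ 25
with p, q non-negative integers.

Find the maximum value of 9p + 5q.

54

(p,q)=(6,0): 3·6+2·0=18≤18, 4·6+2·0=24≤25, objective 54.
(p,q)=(5,1): 3·5+2·1=17≤18, 4·5+2·1=22≤25, objective 50.
(p,q)=(5,0): 3·5+2·0=15≤18, 4·5+2·0=20≤25, objective 45.
The best lattice point is (6,0), giving 54.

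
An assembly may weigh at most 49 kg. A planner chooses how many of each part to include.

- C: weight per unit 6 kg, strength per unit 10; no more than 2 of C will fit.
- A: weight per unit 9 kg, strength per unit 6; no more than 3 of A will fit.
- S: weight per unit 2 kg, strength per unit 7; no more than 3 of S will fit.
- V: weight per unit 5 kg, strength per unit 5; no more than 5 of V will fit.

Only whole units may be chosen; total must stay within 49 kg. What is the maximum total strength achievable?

This is a bounded integer knapsack.
2×C, 3×S, and 5×V: weight 43 ≤ 49, strength 2·10 + 3·7 + 5·5 = 66.
2×C, 1×A, 3×S, and 4×V: weight 47 ≤ 49, strength 2·10 + 1·6 + 3·7 + 4·5 = 67.
Best is 67.

67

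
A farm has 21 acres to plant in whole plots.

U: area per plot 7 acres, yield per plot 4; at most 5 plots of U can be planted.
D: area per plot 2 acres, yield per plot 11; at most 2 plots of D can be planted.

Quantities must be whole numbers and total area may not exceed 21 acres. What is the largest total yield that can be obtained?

30

D has the best ratio (11/2); taking only D gives at most 2×11 = 22 (stopped by the supply cap of 2).
Mixing does better — 2×U and 2×D: area 18 ≤ 21, yield 2·4 + 2·11 = 30.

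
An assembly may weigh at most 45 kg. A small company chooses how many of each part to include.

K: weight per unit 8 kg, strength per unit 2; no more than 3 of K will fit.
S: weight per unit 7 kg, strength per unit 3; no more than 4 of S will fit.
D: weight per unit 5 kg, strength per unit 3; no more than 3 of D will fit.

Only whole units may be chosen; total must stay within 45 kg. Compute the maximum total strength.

21

This is a bounded integer knapsack.
D has the best ratio (3/5); taking only D gives at most 3×3 = 9 (stopped by the supply cap of 3).
Mixing does better — 4×S and 3×D: weight 43 ≤ 45, strength 4·3 + 3·3 = 21.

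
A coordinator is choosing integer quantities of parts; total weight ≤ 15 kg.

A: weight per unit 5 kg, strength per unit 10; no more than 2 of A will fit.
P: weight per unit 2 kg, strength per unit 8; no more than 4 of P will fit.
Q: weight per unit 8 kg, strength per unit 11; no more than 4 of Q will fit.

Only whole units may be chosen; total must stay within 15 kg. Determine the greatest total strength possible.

42

P has the best ratio (8/2); taking only P gives at most 4×8 = 32 (stopped by the supply cap of 4).
Mixing does better — 1×A and 4×P: weight 13 ≤ 15, strength 1·10 + 4·8 = 42.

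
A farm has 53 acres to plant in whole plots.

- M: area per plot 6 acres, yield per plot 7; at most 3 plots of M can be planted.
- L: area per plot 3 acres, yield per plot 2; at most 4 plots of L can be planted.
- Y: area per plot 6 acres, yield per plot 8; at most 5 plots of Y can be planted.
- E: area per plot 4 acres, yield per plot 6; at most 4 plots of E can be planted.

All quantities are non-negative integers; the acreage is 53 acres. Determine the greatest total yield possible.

E has the best ratio (6/4); taking only E gives at most 4×6 = 24 (stopped by the supply cap of 4).
Mixing does better — 1×M, 5×Y, and 4×E: area 52 ≤ 53, yield 1·7 + 5·8 + 4·6 = 71.

71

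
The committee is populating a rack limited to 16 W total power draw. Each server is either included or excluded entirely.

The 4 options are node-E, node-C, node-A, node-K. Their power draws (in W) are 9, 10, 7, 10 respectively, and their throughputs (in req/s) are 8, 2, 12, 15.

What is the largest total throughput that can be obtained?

20

This is a 0-1 knapsack instance.
Allowing fractional choices, the relaxed optimum would be about 25.5, but servers are indivisible.
node-E + node-A: power draw 9 + 7 = 16 ≤ 16, throughput 8 + 12 = 20.
node-A: power draw 7 ≤ 16, throughput 12.
node-K: power draw 10 ≤ 16, throughput 15.
Best is node-E and node-A with total throughput 20.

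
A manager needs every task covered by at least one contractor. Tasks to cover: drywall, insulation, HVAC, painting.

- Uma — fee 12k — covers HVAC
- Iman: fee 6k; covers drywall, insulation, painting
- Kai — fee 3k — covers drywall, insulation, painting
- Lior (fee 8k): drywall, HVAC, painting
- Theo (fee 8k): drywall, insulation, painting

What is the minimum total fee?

This is a weighted set-cover instance.
Choose Kai and Lior: together they cover drywall, insulation, HVAC, painting — every task.
Total fee: 3 + 8 = 11.
No cover costs less than 11.

11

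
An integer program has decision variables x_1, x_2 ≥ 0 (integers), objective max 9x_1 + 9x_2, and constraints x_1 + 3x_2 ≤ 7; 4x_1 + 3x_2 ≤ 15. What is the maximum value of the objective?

36

Relaxing integrality, the LP optimum is 37.00 at (x_1,x_2) = (2.67, 1.44), which is not an integer point.
(x_1,x_2)=(3,1): 1·3+3·1=6≤7, 4·3+3·1=15≤15, objective 36.
(x_1,x_2)=(1,2): 1·1+3·2=7≤7, 4·1+3·2=10≤15, objective 27.
(x_1,x_2)=(2,1): 1·2+3·1=5≤7, 4·2+3·1=11≤15, objective 27.
No feasible integer point exceeds 36.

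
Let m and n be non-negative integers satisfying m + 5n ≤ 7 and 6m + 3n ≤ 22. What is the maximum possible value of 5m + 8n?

(m,n)=(2,1): 1·2+5·1=7≤7, 6·2+3·1=15≤22, objective 18.
(m,n)=(3,0): 1·3+5·0=3≤7, 6·3+3·0=18≤22, objective 15.
No feasible integer point exceeds 18.

18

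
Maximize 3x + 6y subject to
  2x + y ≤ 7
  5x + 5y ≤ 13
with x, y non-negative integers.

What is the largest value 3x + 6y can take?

Relaxing integrality, the LP optimum is 15.60 at (x,y) = (0, 2.6), which is not an integer point.
(x,y)=(0,2) is feasible, giving 12.
(x,y)=(1,1) is feasible, giving 9.
The best lattice point is (0,2), giving 12.

12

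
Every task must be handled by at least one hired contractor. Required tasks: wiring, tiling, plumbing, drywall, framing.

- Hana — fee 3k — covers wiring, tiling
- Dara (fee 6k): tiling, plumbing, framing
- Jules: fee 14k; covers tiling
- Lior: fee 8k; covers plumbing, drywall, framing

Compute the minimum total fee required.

11

Choose Hana and Lior: together they cover wiring, tiling, plumbing, drywall, framing — every task.
Total fee: 3 + 8 = 11.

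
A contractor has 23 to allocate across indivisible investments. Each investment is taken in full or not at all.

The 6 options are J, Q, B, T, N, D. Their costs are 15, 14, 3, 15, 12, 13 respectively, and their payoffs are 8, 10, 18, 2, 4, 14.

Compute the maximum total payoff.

32

This is a 0-1 knapsack instance.
Allowing fractional choices, the relaxed optimum would be about 37.0, but investments are indivisible.
B + D: cost 3 + 13 = 16 ≤ 23, payoff 18 + 14 = 32.
Q + B: cost 14 + 3 = 17 ≤ 23, payoff 10 + 18 = 28.
J + B: cost 15 + 3 = 18 ≤ 23, payoff 8 + 18 = 26.
Best is B and D with total payoff 32.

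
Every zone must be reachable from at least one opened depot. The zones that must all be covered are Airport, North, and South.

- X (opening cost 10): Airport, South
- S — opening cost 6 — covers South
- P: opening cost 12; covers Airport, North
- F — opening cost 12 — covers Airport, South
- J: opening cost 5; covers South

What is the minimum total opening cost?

17

This is an integer covering problem.
The greedy cost-per-new-zone heuristic would pick X and P for 22, but a cheaper cover exists.
Choose P and J: together they cover Airport, North, South — every zone.
Total opening cost: 12 + 5 = 17.
No cover costs less than 17.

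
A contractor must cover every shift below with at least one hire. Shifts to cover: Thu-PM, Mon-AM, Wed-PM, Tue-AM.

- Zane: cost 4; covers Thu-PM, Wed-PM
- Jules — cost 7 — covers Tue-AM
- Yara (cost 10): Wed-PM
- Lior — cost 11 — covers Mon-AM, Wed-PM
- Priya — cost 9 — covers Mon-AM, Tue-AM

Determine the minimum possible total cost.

13

Choose Zane and Priya: together they cover Thu-PM, Mon-AM, Wed-PM, Tue-AM — every shift.
Total cost: 4 + 9 = 13.
No cover costs less than 13.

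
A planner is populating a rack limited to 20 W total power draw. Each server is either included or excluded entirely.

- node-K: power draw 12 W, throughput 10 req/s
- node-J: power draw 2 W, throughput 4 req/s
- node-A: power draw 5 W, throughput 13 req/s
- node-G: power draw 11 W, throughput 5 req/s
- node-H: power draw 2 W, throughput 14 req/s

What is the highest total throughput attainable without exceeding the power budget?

Allowing fractional choices, the relaxed optimum would be about 40.2, but servers are indivisible.
node-J + node-A + node-G + node-H: power draw 2 + 5 + 11 + 2 = 20 ≤ 20, throughput 4 + 13 + 5 + 14 = 36.
node-A + node-G + node-H: power draw 5 + 11 + 2 = 18 ≤ 20, throughput 13 + 5 + 14 = 32.
node-K + node-A + node-H: power draw 12 + 5 + 2 = 19 ≤ 20, throughput 10 + 13 + 14 = 37.
Best is node-K, node-A, and node-H with total throughput 37.

37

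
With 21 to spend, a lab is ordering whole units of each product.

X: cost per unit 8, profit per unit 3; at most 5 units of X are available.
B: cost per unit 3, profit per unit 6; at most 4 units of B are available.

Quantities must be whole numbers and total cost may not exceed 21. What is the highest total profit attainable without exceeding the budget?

This is a bounded integer knapsack.
1×X and 4×B: cost 20 ≤ 21, profit 1·3 + 4·6 = 27.
4×B: cost 12 ≤ 21, profit 4·6 = 24.
Best is 27.

27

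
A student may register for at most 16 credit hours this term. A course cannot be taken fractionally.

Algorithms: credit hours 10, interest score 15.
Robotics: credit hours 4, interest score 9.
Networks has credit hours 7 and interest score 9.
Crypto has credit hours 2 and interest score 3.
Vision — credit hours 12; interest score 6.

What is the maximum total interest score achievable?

27

Algorithms + Robotics + Crypto: credit hours 10 + 4 + 2 = 16 ≤ 16, interest score 15 + 9 + 3 = 27.
Robotics + Networks + Crypto: credit hours 4 + 7 + 2 = 13 ≤ 16, interest score 9 + 9 + 3 = 21.
Algorithms + Robotics: credit hours 10 + 4 = 14 ≤ 16, interest score 15 + 9 = 24.
Best is Algorithms, Robotics, and Crypto with total interest score 27.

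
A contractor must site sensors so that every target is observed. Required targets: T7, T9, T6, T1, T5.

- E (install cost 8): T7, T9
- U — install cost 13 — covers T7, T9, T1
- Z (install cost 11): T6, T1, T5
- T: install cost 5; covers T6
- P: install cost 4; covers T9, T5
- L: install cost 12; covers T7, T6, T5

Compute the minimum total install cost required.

19

Choose E and Z: together they cover T7, T9, T6, T1, T5 — every target.
Total install cost: 8 + 11 = 19.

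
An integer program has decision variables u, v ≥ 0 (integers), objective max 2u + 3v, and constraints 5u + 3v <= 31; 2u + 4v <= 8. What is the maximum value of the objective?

8

(u,v)=(4,0): 5·4+3·0=20≤31, 2·4+4·0=8≤8, objective 8.
(u,v)=(3,0): 5·3+3·0=15≤31, 2·3+4·0=6≤8, objective 6.
Maximum is 8 at (u,v)=(4,0).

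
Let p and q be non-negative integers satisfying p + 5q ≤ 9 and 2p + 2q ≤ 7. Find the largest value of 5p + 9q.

19

The continuous relaxation peaks at (2.12, 1.38) with value 23.00; rounding to a feasible lattice point costs some objective.
(p,q)=(2,1): 1·2+5·1=7≤9, 2·2+2·1=6≤7, objective 19.
(p,q)=(3,0): 1·3+5·0=3≤9, 2·3+2·0=6≤7, objective 15.
(p,q)=(1,1): 1·1+5·1=6≤9, 2·1+2·1=4≤7, objective 14.
(p,q)=(2,0): 1·2+5·0=2≤9, 2·2+2·0=4≤7, objective 10.
No feasible integer point exceeds 19.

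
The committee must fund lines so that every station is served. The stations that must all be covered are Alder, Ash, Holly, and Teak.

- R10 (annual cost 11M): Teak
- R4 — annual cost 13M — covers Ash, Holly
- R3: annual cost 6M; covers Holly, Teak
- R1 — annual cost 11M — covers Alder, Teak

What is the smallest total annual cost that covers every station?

The greedy cost-per-new-station heuristic would pick R3, R1, and R4 for 30, but a cheaper cover exists.
Choose R4 and R1: together they cover Alder, Ash, Holly, Teak — every station.
Total annual cost: 13 + 11 = 24.
No cover costs less than 24.

24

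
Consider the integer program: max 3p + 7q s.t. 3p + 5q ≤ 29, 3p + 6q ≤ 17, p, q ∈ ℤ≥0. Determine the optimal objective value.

17

(p,q)=(1,2): 3·1+5·2=13≤29, 3·1+6·2=15≤17, objective 17.
(p,q)=(0,2): 3·0+5·2=10≤29, 3·0+6·2=12≤17, objective 14.
(p,q)=(2,1): 3·2+5·1=11≤29, 3·2+6·1=12≤17, objective 13.
The best lattice point is (1,2), giving 17.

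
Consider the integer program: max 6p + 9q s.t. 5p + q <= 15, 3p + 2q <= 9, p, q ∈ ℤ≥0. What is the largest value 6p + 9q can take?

36

Relaxing integrality, the LP optimum is 40.50 at (p,q) = (0, 4.5), which is not an integer point.
(p,q)=(0,4): 5·0+1·4=4≤15, 3·0+2·4=8≤9, objective 36.
(p,q)=(1,3): 5·1+1·3=8≤15, 3·1+2·3=9≤9, objective 33.
(p,q)=(0,3): 5·0+1·3=3≤15, 3·0+2·3=6≤9, objective 27.
No feasible integer point exceeds 36.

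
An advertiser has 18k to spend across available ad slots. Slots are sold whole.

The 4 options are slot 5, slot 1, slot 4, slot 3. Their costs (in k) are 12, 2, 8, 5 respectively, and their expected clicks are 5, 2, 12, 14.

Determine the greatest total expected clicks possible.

28

slot 5 + slot 3: cost 12 + 5 = 17 ≤ 18, expected clicks 5 + 14 = 19.
slot 4 + slot 3: cost 8 + 5 = 13 ≤ 18, expected clicks 12 + 14 = 26.
slot 1 + slot 4 + slot 3: cost 2 + 8 + 5 = 15 ≤ 18, expected clicks 2 + 12 + 14 = 28.
Best is slot 1, slot 4, and slot 3 with total expected clicks 28.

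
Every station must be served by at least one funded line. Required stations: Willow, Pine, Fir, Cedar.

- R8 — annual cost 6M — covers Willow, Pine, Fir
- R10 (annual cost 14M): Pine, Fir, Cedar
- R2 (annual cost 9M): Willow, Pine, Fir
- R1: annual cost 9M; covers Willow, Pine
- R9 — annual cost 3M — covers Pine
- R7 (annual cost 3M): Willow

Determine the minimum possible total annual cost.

17

The greedy cost-per-new-station heuristic would pick R8 and R10 for 20, but a cheaper cover exists.
Choose R10 and R7: together they cover Willow, Pine, Fir, Cedar — every station.
Total annual cost: 14 + 3 = 17.
No cover costs less than 17.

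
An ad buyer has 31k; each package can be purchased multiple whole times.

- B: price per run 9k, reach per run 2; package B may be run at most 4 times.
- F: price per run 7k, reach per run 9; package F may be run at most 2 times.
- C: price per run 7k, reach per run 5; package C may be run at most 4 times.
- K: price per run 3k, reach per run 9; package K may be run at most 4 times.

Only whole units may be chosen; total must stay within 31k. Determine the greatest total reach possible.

Take 2×F and 4×K: price 26 ≤ 31, reach 2·9 + 4·9 = 54.
K has the best ratio (9/3) and is taken to its limit of 4; remaining capacity is filled optimally with the others.

54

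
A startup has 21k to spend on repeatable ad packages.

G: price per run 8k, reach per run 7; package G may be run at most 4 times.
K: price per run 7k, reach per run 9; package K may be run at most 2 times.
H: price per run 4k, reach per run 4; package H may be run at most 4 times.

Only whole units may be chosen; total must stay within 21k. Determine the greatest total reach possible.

This is a bounded integer knapsack.
Take 2×K and 1×H: price 18 ≤ 21, reach 2·9 + 1·4 = 22.
K has the best ratio (9/7) and is taken to its limit of 2; remaining capacity is filled optimally with the others.

22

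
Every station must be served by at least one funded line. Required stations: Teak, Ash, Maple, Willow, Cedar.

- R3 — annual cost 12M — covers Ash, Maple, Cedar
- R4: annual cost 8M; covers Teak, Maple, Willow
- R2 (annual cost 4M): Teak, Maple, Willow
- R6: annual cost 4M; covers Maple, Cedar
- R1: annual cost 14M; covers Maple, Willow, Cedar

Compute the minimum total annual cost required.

16

The greedy cost-per-new-station heuristic would pick R2, R6, and R3 for 20, but a cheaper cover exists.
Choose R3 and R2: together they cover Teak, Ash, Maple, Willow, Cedar — every station.
Total annual cost: 12 + 4 = 16.
No cover costs less than 16.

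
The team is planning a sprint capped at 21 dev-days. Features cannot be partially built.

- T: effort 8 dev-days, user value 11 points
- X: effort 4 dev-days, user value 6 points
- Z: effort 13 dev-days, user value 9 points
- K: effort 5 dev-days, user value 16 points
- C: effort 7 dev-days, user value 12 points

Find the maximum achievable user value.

39

Allowing fractional choices, the relaxed optimum would be about 40.9, but features are indivisible.
T + X + K: effort 8 + 4 + 5 = 17 ≤ 21, user value 11 + 6 + 16 = 33.
X + K + C: effort 4 + 5 + 7 = 16 ≤ 21, user value 6 + 16 + 12 = 34.
T + K + C: effort 8 + 5 + 7 = 20 ≤ 21, user value 11 + 16 + 12 = 39.
Best is T, K, and C with total user value 39.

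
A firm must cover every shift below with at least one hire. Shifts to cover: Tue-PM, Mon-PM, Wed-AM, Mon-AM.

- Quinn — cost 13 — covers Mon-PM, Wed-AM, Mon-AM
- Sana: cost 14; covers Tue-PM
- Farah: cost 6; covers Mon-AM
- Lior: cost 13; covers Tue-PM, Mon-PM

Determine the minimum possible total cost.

26

Choose Quinn and Lior: together they cover Tue-PM, Mon-PM, Wed-AM, Mon-AM — every shift.
Total cost: 13 + 13 = 26.
No cover costs less than 26.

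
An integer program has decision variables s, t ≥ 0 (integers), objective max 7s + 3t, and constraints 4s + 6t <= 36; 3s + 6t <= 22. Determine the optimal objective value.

49

The continuous relaxation peaks at (7.33, 0) with value 51.33; rounding to a feasible lattice point costs some objective.
(s,t)=(7,0): 4·7+6·0=28≤36, 3·7+6·0=21≤22, objective 49.
(s,t)=(6,0): 4·6+6·0=24≤36, 3·6+6·0=18≤22, objective 42.
The best lattice point is (7,0), giving 49.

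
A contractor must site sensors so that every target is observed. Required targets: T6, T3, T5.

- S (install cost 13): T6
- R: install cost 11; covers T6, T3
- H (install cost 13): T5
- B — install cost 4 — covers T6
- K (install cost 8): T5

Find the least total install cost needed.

19

Choose R and K: together they cover T6, T3, T5 — every target.
Total install cost: 11 + 8 = 19.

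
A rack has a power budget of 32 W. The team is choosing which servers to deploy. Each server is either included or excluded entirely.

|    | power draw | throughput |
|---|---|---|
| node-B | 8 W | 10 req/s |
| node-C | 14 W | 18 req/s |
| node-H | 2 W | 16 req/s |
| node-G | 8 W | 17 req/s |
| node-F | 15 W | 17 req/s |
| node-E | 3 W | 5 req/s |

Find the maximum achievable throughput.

Allowing fractional choices, the relaxed optimum would be about 62.2, but servers are indivisible.
node-H + node-G + node-F + node-E: power draw 2 + 8 + 15 + 3 = 28 ≤ 32, throughput 16 + 17 + 17 + 5 = 55.
node-C + node-H + node-G + node-E: power draw 14 + 2 + 8 + 3 = 27 ≤ 32, throughput 18 + 16 + 17 + 5 = 56.
node-B + node-C + node-H + node-G: power draw 8 + 14 + 2 + 8 = 32 ≤ 32, throughput 10 + 18 + 16 + 17 = 61.
Best is node-B, node-C, node-H, and node-G with total throughput 61.

61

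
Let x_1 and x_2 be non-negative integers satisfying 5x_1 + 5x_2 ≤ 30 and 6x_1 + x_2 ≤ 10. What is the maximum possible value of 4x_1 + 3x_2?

The continuous relaxation peaks at (0.8, 5.2) with value 18.80; rounding to a feasible lattice point costs some objective.
(x_1,x_2)=(0,6): 5·0+5·6=30≤30, 6·0+1·6=6≤10, objective 18.
(x_1,x_2)=(1,4): 5·1+5·4=25≤30, 6·1+1·4=10≤10, objective 16.
The best lattice point is (0,6), giving 18.

18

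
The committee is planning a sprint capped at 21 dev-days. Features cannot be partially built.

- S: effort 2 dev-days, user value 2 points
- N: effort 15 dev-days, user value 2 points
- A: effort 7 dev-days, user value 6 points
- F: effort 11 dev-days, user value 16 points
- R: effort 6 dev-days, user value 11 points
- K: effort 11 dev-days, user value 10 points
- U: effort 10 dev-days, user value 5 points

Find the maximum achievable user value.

This is a 0-1 knapsack instance.
Take S, F, and R: effort 2 + 11 + 6 = 19 ≤ 21, user value 2 + 16 + 11 = 29.
No other feasible combination does better.

29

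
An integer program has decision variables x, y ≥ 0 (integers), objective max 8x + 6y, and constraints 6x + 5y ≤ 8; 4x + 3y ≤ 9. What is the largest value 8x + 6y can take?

8

(x,y)=(1,0) is feasible, giving 8.
(x,y)=(0,1) is feasible, giving 6.
(x,y)=(0,0) is feasible, giving 0.
Maximum is 8 at (x,y)=(1,0).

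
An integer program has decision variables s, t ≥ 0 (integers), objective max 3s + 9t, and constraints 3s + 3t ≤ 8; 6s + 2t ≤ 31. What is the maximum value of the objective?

18

(s,t)=(0,2): 3·0+3·2=6≤8, 6·0+2·2=4≤31, objective 18.
(s,t)=(1,1): 3·1+3·1=6≤8, 6·1+2·1=8≤31, objective 12.
The best lattice point is (0,2), giving 18.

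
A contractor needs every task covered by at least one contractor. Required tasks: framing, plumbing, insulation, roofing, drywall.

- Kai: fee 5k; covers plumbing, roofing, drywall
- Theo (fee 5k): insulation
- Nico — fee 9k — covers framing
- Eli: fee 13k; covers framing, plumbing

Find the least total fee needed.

19

Choose Kai, Theo, and Nico: together they cover framing, plumbing, insulation, roofing, drywall — every task.
Total fee: 5 + 5 + 9 = 19.
No cover costs less than 19.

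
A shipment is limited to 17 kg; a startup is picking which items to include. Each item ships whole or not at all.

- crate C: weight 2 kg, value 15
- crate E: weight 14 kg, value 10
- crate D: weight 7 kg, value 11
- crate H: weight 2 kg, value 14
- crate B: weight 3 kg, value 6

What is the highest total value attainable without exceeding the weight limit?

46

Take crate C, crate D, crate H, and crate B: weight 2 + 7 + 2 + 3 = 14 ≤ 17, value 15 + 11 + 14 + 6 = 46.
No other feasible combination does better.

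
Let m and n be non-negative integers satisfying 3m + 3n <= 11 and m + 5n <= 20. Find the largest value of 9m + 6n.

27

The continuous relaxation peaks at (3.67, 0) with value 33.00; rounding to a feasible lattice point costs some objective.
(m,n)=(3,0): 3·3+3·0=9≤11, 1·3+5·0=3≤20, objective 27.
(m,n)=(2,1): 3·2+3·1=9≤11, 1·2+5·1=7≤20, objective 24.
(m,n)=(2,0): 3·2+3·0=6≤11, 1·2+5·0=2≤20, objective 18.
No feasible integer point exceeds 27.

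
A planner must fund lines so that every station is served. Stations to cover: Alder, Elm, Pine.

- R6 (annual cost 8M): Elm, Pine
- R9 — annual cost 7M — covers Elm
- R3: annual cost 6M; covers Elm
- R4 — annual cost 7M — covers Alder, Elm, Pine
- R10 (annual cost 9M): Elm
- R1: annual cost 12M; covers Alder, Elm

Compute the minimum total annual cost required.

7

R4 alone covers Alder, Elm, Pine — every station.
Total annual cost: 7.
No cover costs less than 7.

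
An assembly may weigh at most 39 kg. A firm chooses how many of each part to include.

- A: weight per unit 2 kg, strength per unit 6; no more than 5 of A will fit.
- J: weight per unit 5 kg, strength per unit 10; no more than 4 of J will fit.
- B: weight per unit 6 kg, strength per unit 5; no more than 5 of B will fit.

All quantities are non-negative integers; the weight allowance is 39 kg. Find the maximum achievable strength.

75

5×A, 3×J, and 2×B: weight 37 ≤ 39, strength 5·6 + 3·10 + 2·5 = 70.
5×A, 4×J, and 1×B: weight 36 ≤ 39, strength 5·6 + 4·10 + 1·5 = 75.
Best is 75.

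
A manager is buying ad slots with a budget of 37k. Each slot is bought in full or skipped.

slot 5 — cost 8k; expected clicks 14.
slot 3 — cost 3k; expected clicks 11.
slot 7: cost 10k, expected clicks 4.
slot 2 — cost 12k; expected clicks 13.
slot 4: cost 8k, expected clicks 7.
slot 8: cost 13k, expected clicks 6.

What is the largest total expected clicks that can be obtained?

Take slot 5, slot 3, slot 2, and slot 4: cost 8 + 3 + 12 + 8 = 31 ≤ 37, expected clicks 14 + 11 + 13 + 7 = 45.
No other feasible combination does better.

45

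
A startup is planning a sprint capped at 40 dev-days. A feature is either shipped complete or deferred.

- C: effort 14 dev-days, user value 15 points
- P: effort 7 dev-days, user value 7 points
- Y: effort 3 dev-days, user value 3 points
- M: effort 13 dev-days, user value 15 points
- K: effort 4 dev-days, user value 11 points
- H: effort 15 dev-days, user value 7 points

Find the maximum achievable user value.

Take C, P, M, and K: effort 14 + 7 + 13 + 4 = 38 ≤ 40, user value 15 + 7 + 15 + 11 = 48.
No other feasible combination does better.

48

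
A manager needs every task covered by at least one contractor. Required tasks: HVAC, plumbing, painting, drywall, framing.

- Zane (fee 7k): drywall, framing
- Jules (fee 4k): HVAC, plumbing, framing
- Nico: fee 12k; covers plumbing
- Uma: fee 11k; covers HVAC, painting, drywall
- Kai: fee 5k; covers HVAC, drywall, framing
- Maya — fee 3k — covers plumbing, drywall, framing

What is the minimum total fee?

The greedy cost-per-new-task heuristic would pick Maya, Jules, and Uma for 18, but a cheaper cover exists.
Choose Uma and Maya: together they cover HVAC, plumbing, painting, drywall, framing — every task.
Total fee: 11 + 3 = 14.
No cover costs less than 14.

14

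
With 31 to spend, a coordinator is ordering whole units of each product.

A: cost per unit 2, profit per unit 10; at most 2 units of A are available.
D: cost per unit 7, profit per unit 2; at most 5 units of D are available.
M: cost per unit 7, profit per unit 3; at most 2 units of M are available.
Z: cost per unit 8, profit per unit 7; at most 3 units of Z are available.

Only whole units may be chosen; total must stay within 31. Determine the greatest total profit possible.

This is a bounded integer knapsack.
Take 2×A and 3×Z: cost 28 ≤ 31, profit 2·10 + 3·7 = 41.
A has the best ratio (10/2) and is taken to its limit of 2; remaining capacity is filled optimally with the others.

41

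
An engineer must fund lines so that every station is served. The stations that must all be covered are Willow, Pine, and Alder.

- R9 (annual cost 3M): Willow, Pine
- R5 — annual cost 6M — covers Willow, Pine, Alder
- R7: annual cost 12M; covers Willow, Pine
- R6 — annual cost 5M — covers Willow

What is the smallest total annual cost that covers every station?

This is an integer covering problem.
The greedy cost-per-new-station heuristic would pick R9 and R5 for 9, but a cheaper cover exists.
R5 alone covers Willow, Pine, Alder — every station.
Total annual cost: 6.
No cover costs less than 6.

6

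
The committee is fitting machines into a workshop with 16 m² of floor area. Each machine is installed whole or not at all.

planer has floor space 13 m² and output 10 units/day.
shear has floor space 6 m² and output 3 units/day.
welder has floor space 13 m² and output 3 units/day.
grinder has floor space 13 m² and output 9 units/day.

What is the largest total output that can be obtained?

Treat it as a binary knapsack problem.
Allowing fractional choices, the relaxed optimum would be about 12.1, but machines are indivisible.
grinder: floor space 13 ≤ 16, output 9.
shear: floor space 6 ≤ 16, output 3.
planer: floor space 13 ≤ 16, output 10.
Best is planer with total output 10.

10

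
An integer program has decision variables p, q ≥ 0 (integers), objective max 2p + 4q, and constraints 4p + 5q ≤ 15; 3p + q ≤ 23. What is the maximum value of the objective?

12

(p,q)=(0,3) is feasible, giving 12.
(p,q)=(1,2) is feasible, giving 10.
(p,q)=(0,2) is feasible, giving 8.
The best lattice point is (0,3), giving 12.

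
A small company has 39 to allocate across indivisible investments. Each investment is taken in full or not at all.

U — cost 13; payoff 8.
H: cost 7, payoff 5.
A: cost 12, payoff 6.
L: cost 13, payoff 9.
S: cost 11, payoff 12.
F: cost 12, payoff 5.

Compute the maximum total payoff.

H + L + S: cost 7 + 13 + 11 = 31 ≤ 39, payoff 5 + 9 + 12 = 26.
A + L + S: cost 12 + 13 + 11 = 36 ≤ 39, payoff 6 + 9 + 12 = 27.
U + L + S: cost 13 + 13 + 11 = 37 ≤ 39, payoff 8 + 9 + 12 = 29.
Best is U, L, and S with total payoff 29.

29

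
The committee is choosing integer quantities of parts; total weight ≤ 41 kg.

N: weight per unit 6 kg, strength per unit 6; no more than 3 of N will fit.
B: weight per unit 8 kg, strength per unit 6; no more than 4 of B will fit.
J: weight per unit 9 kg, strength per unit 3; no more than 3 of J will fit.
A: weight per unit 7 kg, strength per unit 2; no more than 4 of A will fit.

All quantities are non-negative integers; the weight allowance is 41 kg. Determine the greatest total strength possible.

1×N and 4×B: weight 38 ≤ 41, strength 1·6 + 4·6 = 30.
3×N, 2×B, and 1×A: weight 41 ≤ 41, strength 3·6 + 2·6 + 1·2 = 32.
Best is 32.

32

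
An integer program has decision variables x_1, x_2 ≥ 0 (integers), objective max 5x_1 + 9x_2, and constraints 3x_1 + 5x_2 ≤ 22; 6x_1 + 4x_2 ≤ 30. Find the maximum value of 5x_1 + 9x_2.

37

The continuous relaxation peaks at (0, 4.4) with value 39.60; rounding to a feasible lattice point costs some objective.
(x_1,x_2)=(2,3): 3·2+5·3=21≤22, 6·2+4·3=24≤30, objective 37.
(x_1,x_2)=(0,4): 3·0+5·4=20≤22, 6·0+4·4=16≤30, objective 36.
(x_1,x_2)=(3,2): 3·3+5·2=19≤22, 6·3+4·2=26≤30, objective 33.
Maximum is 37 at (x_1,x_2)=(2,3).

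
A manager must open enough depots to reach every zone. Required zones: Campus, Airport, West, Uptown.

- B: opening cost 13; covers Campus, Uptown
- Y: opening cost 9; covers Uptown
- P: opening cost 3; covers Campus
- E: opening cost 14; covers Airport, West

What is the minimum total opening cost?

Choose Y, P, and E: together they cover Campus, Airport, West, Uptown — every zone.
Total opening cost: 9 + 3 + 14 = 26.
No cover costs less than 26.

26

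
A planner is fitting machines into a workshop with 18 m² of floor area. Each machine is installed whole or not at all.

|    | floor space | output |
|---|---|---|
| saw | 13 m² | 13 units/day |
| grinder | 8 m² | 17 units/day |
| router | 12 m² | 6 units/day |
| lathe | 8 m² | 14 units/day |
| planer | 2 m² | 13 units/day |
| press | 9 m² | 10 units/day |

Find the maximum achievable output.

grinder + lathe + planer: floor space 8 + 8 + 2 = 18 ≤ 18, output 17 + 14 + 13 = 44.
grinder + lathe: floor space 8 + 8 = 16 ≤ 18, output 17 + 14 = 31.
Best is grinder, lathe, and planer with total output 44.

44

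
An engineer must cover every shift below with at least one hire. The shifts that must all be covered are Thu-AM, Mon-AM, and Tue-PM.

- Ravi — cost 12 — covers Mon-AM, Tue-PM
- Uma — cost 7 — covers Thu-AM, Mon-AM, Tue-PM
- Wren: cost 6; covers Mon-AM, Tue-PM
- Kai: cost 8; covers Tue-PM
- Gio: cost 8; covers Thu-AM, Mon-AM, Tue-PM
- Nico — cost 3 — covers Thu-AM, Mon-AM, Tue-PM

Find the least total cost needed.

Nico alone covers Thu-AM, Mon-AM, Tue-PM — every shift.
Total cost: 3.
No cover costs less than 3.

3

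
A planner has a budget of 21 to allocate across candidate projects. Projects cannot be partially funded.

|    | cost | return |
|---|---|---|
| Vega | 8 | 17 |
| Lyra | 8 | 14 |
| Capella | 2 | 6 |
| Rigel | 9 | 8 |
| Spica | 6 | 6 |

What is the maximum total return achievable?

37

Allowing fractional choices, the relaxed optimum would be about 40.0, but projects are indivisible.
Vega + Lyra: cost 8 + 8 = 16 ≤ 21, return 17 + 14 = 31.
Vega + Capella + Rigel: cost 8 + 2 + 9 = 19 ≤ 21, return 17 + 6 + 8 = 31.
Vega + Lyra + Capella: cost 8 + 8 + 2 = 18 ≤ 21, return 17 + 14 + 6 = 37.
Best is Vega, Lyra, and Capella with total return 37.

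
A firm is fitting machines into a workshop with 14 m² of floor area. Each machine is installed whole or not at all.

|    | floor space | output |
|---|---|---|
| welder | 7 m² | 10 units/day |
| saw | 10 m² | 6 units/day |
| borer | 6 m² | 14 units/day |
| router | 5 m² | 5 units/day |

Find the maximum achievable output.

This is an integer program with binary decision variables.
Take welder and borer: floor space 7 + 6 = 13 ≤ 14, output 10 + 14 = 24.
No other feasible combination does better.

24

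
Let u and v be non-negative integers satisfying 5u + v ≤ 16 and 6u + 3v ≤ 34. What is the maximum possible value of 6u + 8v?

88

The continuous relaxation peaks at (0, 11.3) with value 90.67; rounding to a feasible lattice point costs some objective.
(u,v)=(0,11): 5·0+1·11=11≤16, 6·0+3·11=33≤34, objective 88.
(u,v)=(0,10): 5·0+1·10=10≤16, 6·0+3·10=30≤34, objective 80.
Maximum is 88 at (u,v)=(0,11).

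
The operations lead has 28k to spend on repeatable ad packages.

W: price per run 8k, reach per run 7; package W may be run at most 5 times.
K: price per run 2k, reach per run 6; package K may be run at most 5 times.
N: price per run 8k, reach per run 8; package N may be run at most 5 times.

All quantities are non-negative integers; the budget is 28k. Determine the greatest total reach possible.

46

This is a bounded integer knapsack.
K has the best ratio (6/2); taking only K gives at most 5×6 = 30 (stopped by the supply cap of 5).
Mixing does better — 5×K and 2×N: price 26 ≤ 28, reach 5·6 + 2·8 = 46.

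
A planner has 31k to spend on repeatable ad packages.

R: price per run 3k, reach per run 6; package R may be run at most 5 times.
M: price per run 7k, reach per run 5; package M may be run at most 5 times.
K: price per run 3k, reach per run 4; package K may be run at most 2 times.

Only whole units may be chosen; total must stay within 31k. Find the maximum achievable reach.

43

5×R, 1×M, and 2×K: price 28 ≤ 31, reach 5·6 + 1·5 + 2·4 = 43.
5×R and 2×M: price 29 ≤ 31, reach 5·6 + 2·5 = 40.
Best is 43.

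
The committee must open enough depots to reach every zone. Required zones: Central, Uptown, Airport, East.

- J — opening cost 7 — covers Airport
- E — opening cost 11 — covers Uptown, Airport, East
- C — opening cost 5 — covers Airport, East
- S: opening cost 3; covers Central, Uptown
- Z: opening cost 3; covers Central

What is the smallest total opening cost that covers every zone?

8

Choose C and S: together they cover Central, Uptown, Airport, East — every zone.
Total opening cost: 5 + 3 = 8.
No cover costs less than 8.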